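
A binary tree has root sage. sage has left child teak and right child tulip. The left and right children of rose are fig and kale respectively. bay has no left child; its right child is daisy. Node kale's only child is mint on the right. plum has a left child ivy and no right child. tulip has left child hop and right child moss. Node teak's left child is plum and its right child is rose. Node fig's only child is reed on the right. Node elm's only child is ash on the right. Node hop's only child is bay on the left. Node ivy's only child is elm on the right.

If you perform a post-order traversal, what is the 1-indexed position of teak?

10

Post-order visits the left subtree, then the right subtree, then the node.
At sage: go left to teak.
  At teak: go left to plum.
    At plum: go left to ivy.
      At ivy: no left child.
      At ivy: go right to elm.
        At elm: no left child.
        At elm: go right to ash.
          ash is a leaf — visit ash.
        Visit elm.
      Visit ivy.
    At plum: no right child.
    Visit plum.
  At teak: go right to rose.
    At rose: go left to fig.
      At fig: no left child.
      At fig: go right to reed.
        reed is a leaf — visit reed.
      Visit fig.
    At rose: go right to kale.
      At kale: no left child.
      At kale: go right to mint.
        mint is a leaf — visit mint.
      Visit kale.
    Visit rose.
  Visit teak.
At sage: go right to tulip.
  At tulip: go left to hop.
    At hop: go left to bay.
      At bay: no left child.
      At bay: go right to daisy.
        daisy is a leaf — visit daisy.
      Visit bay.
    At hop: no right child.
    Visit hop.
  At tulip: go right to moss.
    moss is a leaf — visit moss.
  Visit tulip.
Visit sage.
Full post-order sequence: ash, elm, ivy, plum, reed, fig, mint, kale, rose, teak, daisy, bay, hop, moss, tulip, sage.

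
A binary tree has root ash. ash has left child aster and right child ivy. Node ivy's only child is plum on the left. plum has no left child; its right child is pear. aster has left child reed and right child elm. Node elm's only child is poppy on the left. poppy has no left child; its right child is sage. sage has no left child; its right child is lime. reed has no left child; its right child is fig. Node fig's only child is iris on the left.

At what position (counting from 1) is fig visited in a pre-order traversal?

Pre-order visits the node, then its left subtree, then its right subtree.
Visit ash.
At ash: go left to aster.
  Visit aster.
  At aster: go left to reed.
    Visit reed.
    At reed: no left child.
    At reed: go right to fig.
      Visit fig.
      At fig: go left to iris.
        iris is a leaf — visit iris.
      At fig: no right child.
  At aster: go right to elm.
    Visit elm.
    At elm: go left to poppy.
      Visit poppy.
      At poppy: no left child.
      At poppy: go right to sage.
        Visit sage.
        At sage: no left child.
        At sage: go right to lime.
          lime is a leaf — visit lime.
    At elm: no right child.
At ash: go right to ivy.
  Visit ivy.
  At ivy: go left to plum.
    Visit plum.
    At plum: no left child.
    At plum: go right to pear.
      pear is a leaf — visit pear.
  At ivy: no right child.
Full pre-order sequence: ash, aster, reed, fig, iris, elm, poppy, sage, lime, ivy, plum, pear.

4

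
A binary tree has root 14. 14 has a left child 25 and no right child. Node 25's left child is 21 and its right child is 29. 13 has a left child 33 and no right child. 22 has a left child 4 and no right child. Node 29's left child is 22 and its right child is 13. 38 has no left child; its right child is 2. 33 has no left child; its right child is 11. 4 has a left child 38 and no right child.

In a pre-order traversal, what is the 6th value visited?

Pre-order visits the node, then its left subtree, then its right subtree.
Visit 14.
At 14: go left to 25.
  Visit 25.
  At 25: go left to 21.
    21 is a leaf — visit 21.
  At 25: go right to 29.
    Visit 29.
    At 29: go left to 22.
      Visit 22.
      At 22: go left to 4.
        Visit 4.
        At 4: go left to 38.
          Visit 38.
          At 38: no left child.
          At 38: go right to 2.
            2 is a leaf — visit 2.
        At 4: no right child.
      At 22: no right child.
    At 29: go right to 13.
      Visit 13.
      At 13: go left to 33.
        Visit 33.
        At 33: no left child.
        At 33: go right to 11.
          11 is a leaf — visit 11.
      At 13: no right child.
At 14: no right child.
Full pre-order sequence: 14, 25, 21, 29, 22, 4, 38, 2, 13, 33, 11.

4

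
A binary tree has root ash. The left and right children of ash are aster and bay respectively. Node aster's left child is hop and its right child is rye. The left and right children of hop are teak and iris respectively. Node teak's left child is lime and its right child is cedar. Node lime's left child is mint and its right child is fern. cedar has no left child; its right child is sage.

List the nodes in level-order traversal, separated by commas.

ash, aster, bay, hop, rye, teak, iris, lime, cedar, mint, fern, sage

Level-order visits nodes level by level from the root, left to right within each level.
Level 0: ash
Level 1: aster, bay
Level 2: hop, rye
Level 3: teak, iris
Level 4: lime, cedar
Level 5: mint, fern, sage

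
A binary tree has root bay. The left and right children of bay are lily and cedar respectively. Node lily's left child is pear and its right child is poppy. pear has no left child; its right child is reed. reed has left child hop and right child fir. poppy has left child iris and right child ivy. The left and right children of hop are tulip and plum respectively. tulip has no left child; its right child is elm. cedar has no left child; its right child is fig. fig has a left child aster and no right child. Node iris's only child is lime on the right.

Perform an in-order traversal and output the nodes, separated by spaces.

In-order visits the left subtree, then the node, then the right subtree.
At bay: go left to lily.
  At lily: go left to pear.
    At pear: no left child.
    Visit pear.
    At pear: go right to reed.
      At reed: go left to hop.
        At hop: go left to tulip.
          At tulip: no left child.
          Visit tulip.
          At tulip: go right to elm.
            elm is a leaf — visit elm.
        Visit hop.
        At hop: go right to plum.
          plum is a leaf — visit plum.
      Visit reed.
      At reed: go right to fir.
        fir is a leaf — visit fir.
  Visit lily.
  At lily: go right to poppy.
    At poppy: go left to iris.
      At iris: no left child.
      Visit iris.
      At iris: go right to lime.
        lime is a leaf — visit lime.
    Visit poppy.
    At poppy: go right to ivy.
      ivy is a leaf — visit ivy.
Visit bay.
At bay: go right to cedar.
  At cedar: no left child.
  Visit cedar.
  At cedar: go right to fig.
    At fig: go left to aster.
      aster is a leaf — visit aster.
    Visit fig.
    At fig: no right child.

pear tulip elm hop plum reed fir lily iris lime poppy ivy bay cedar aster fig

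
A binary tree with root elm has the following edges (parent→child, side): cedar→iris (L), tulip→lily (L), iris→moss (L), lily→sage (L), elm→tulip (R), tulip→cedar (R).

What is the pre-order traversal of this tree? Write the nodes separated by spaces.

elm tulip lily sage cedar iris moss

Pre-order visits the node, then its left subtree, then its right subtree.
Visit elm.
At elm: no left child.
At elm: go right to tulip.
  Visit tulip.
  At tulip: go left to lily.
    Visit lily.
    At lily: go left to sage.
      sage is a leaf — visit sage.
    At lily: no right child.
  At tulip: go right to cedar.
    Visit cedar.
    At cedar: go left to iris.
      Visit iris.
      At iris: go left to moss.
        moss is a leaf — visit moss.
      At iris: no right child.
    At cedar: no right child.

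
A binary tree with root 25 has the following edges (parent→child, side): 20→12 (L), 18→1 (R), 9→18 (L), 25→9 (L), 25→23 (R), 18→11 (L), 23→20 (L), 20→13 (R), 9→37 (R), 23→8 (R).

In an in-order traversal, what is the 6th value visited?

25

In-order visits the left subtree, then the node, then the right subtree.
At 25: go left to 9.
  At 9: go left to 18.
    At 18: go left to 11.
      11 is a leaf — visit 11.
    Visit 18.
    At 18: go right to 1.
      1 is a leaf — visit 1.
  Visit 9.
  At 9: go right to 37.
    37 is a leaf — visit 37.
Visit 25.
At 25: go right to 23.
  At 23: go left to 20.
    At 20: go left to 12.
      12 is a leaf — visit 12.
    Visit 20.
    At 20: go right to 13.
      13 is a leaf — visit 13.
  Visit 23.
  At 23: go right to 8.
    8 is a leaf — visit 8.
Full in-order sequence: 11, 18, 1, 9, 37, 25, 12, 20, 13, 23, 8.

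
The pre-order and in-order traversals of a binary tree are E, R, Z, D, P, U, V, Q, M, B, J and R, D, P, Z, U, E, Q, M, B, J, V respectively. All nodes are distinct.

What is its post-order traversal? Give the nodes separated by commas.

The first element of pre-order is the root; it splits in-order into left and right subtrees.
Root E: left subtree has 5 nodes {R, D, P, Z, U}, right has 5 {Q, M, B, J, V}.
  Root R: left subtree has 0 nodes { }, right has 4 {D, P, Z, U}.
    Root Z: left subtree has 2 nodes {D, P}, right has 1 {U}.
      Root D: left subtree has 0 nodes { }, right has 1 {P}.
  Root V: left subtree has 4 nodes {Q, M, B, J}, right has 0 { }.
    Root Q: left subtree has 0 nodes { }, right has 3 {M, B, J}.
      Root M: left subtree has 0 nodes { }, right has 2 {B, J}.
        Root B: left subtree has 0 nodes { }, right has 1 {J}.

P, D, U, Z, R, J, B, M, Q, V, E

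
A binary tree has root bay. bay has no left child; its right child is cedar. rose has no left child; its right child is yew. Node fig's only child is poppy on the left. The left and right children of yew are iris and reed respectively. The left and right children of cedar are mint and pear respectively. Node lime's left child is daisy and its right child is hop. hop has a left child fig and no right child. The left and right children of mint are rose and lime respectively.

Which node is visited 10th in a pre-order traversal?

hop

Pre-order visits the node, then its left subtree, then its right subtree.
Visit bay.
At bay: no left child.
At bay: go right to cedar.
  Visit cedar.
  At cedar: go left to mint.
    Visit mint.
    At mint: go left to rose.
      Visit rose.
      At rose: no left child.
      At rose: go right to yew.
        Visit yew.
        At yew: go left to iris.
          iris is a leaf — visit iris.
        At yew: go right to reed.
          reed is a leaf — visit reed.
    At mint: go right to lime.
      Visit lime.
      At lime: go left to daisy.
        daisy is a leaf — visit daisy.
      At lime: go right to hop.
        Visit hop.
        At hop: go left to fig.
          Visit fig.
          At fig: go left to poppy.
            poppy is a leaf — visit poppy.
          At fig: no right child.
        At hop: no right child.
  At cedar: go right to pear.
    pear is a leaf — visit pear.
Full pre-order sequence: bay, cedar, mint, rose, yew, iris, reed, lime, daisy, hop, fig, poppy, pear.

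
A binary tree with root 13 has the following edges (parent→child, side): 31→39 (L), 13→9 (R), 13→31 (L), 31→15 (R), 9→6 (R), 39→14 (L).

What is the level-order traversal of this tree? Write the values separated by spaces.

13 31 9 39 15 6 14

Level-order visits nodes level by level from the root, left to right within each level.
Level 0: 13
Level 1: 31, 9
Level 2: 39, 15, 6
Level 3: 14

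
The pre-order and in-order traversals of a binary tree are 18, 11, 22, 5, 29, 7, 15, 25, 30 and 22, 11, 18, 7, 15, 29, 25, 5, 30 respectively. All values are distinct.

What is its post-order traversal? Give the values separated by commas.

22, 11, 15, 7, 25, 29, 30, 5, 18

The first element of pre-order is the root; it splits in-order into left and right subtrees.
Root 18: left subtree has 2 nodes {22, 11}, right has 6 {7, 15, 29, 25, 5, 30}.
  Root 11: left subtree has 1 node {22}, right has 0 { }.
  Root 5: left subtree has 4 nodes {7, 15, 29, 25}, right has 1 {30}.
    Root 29: left subtree has 2 nodes {7, 15}, right has 1 {25}.
      Root 7: left subtree has 0 nodes { }, right has 1 {15}.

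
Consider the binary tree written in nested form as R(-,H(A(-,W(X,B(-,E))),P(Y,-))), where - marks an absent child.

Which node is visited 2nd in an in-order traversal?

In-order visits the left subtree, then the node, then the right subtree.
At R: no left child.
Visit R.
At R: go right to H.
  At H: go left to A.
    At A: no left child.
    Visit A.
    At A: go right to W.
      At W: go left to X.
        X is a leaf — visit X.
      Visit W.
      At W: go right to B.
        At B: no left child.
        Visit B.
        At B: go right to E.
          E is a leaf — visit E.
  Visit H.
  At H: go right to P.
    At P: go left to Y.
      Y is a leaf — visit Y.
    Visit P.
    At P: no right child.
Full in-order sequence: R, A, X, W, B, E, H, Y, P.

A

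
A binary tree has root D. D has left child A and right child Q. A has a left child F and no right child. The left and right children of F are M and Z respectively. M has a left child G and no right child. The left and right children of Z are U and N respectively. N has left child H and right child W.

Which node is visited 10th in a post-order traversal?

Q

Post-order visits the left subtree, then the right subtree, then the node.
At D: go left to A.
  At A: go left to F.
    At F: go left to M.
      At M: go left to G.
        G is a leaf — visit G.
      At M: no right child.
      Visit M.
    At F: go right to Z.
      At Z: go left to U.
        U is a leaf — visit U.
      At Z: go right to N.
        At N: go left to H.
          H is a leaf — visit H.
        At N: go right to W.
          W is a leaf — visit W.
        Visit N.
      Visit Z.
    Visit F.
  At A: no right child.
  Visit A.
At D: go right to Q.
  Q is a leaf — visit Q.
Visit D.
Full post-order sequence: G, M, U, H, W, N, Z, F, A, Q, D.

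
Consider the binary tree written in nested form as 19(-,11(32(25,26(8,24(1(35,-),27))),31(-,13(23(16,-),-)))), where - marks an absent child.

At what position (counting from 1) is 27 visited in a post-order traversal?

Post-order visits the left subtree, then the right subtree, then the node.
At 19: no left child.
At 19: go right to 11.
  At 11: go left to 32.
    At 32: go left to 25.
      25 is a leaf — visit 25.
    At 32: go right to 26.
      At 26: go left to 8.
        8 is a leaf — visit 8.
      At 26: go right to 24.
        At 24: go left to 1.
          At 1: go left to 35.
            35 is a leaf — visit 35.
          At 1: no right child.
          Visit 1.
        At 24: go right to 27.
          27 is a leaf — visit 27.
        Visit 24.
      Visit 26.
    Visit 32.
  At 11: go right to 31.
    At 31: no left child.
    At 31: go right to 13.
      At 13: go left to 23.
        At 23: go left to 16.
          16 is a leaf — visit 16.
        At 23: no right child.
        Visit 23.
      At 13: no right child.
      Visit 13.
    Visit 31.
  Visit 11.
Visit 19.
Full post-order sequence: 25, 8, 35, 1, 27, 24, 26, 32, 16, 23, 13, 31, 11, 19.

5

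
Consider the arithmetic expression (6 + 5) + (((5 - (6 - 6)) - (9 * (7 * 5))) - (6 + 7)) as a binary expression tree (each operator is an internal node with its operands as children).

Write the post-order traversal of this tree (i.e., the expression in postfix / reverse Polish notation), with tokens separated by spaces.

6 5 + 5 6 6 - - 9 7 5 * * - 6 7 + - +

Post-order on an expression tree gives postfix notation: for each operator, emit left operand, right operand, then the operator.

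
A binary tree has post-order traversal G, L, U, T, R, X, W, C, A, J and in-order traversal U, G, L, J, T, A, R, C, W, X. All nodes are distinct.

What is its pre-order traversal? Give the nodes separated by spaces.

J U L G A T C R W X

The last element of post-order is the root; it splits in-order into left and right subtrees.
Root J: left subtree has 3 nodes {U, G, L}, right has 6 {T, A, R, C, W, X}.
  Root U: left subtree has 0 nodes { }, right has 2 {G, L}.
    Root L: left subtree has 1 node {G}, right has 0 { }.
  Root A: left subtree has 1 node {T}, right has 4 {R, C, W, X}.
    Root C: left subtree has 1 node {R}, right has 2 {W, X}.
      Root W: left subtree has 0 nodes { }, right has 1 {X}.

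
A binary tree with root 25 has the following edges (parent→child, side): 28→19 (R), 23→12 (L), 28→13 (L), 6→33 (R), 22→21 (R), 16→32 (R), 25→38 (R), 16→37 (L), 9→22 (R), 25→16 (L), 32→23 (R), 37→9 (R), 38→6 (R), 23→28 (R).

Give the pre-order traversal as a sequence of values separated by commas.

25, 16, 37, 9, 22, 21, 32, 23, 12, 28, 13, 19, 38, 6, 33

Pre-order visits the node, then its left subtree, then its right subtree.
Visit 25.
At 25: go left to 16.
  Visit 16.
  At 16: go left to 37.
    Visit 37.
    At 37: no left child.
    At 37: go right to 9.
      Visit 9.
      At 9: no left child.
      At 9: go right to 22.
        Visit 22.
        At 22: no left child.
        At 22: go right to 21.
          21 is a leaf — visit 21.
  At 16: go right to 32.
    Visit 32.
    At 32: no left child.
    At 32: go right to 23.
      Visit 23.
      At 23: go left to 12.
        12 is a leaf — visit 12.
      At 23: go right to 28.
        Visit 28.
        At 28: go left to 13.
          13 is a leaf — visit 13.
        At 28: go right to 19.
          19 is a leaf — visit 19.
At 25: go right to 38.
  Visit 38.
  At 38: no left child.
  At 38: go right to 6.
    Visit 6.
    At 6: no left child.
    At 6: go right to 33.
      33 is a leaf — visit 33.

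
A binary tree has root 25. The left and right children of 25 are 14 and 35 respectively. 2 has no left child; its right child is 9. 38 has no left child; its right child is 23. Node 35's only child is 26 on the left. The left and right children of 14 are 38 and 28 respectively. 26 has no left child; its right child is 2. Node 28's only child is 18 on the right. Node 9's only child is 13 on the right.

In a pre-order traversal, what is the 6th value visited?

18

Pre-order visits the node, then its left subtree, then its right subtree.
Visit 25.
At 25: go left to 14.
  Visit 14.
  At 14: go left to 38.
    Visit 38.
    At 38: no left child.
    At 38: go right to 23.
      23 is a leaf — visit 23.
  At 14: go right to 28.
    Visit 28.
    At 28: no left child.
    At 28: go right to 18.
      18 is a leaf — visit 18.
At 25: go right to 35.
  Visit 35.
  At 35: go left to 26.
    Visit 26.
    At 26: no left child.
    At 26: go right to 2.
      Visit 2.
      At 2: no left child.
      At 2: go right to 9.
        Visit 9.
        At 9: no left child.
        At 9: go right to 13.
          13 is a leaf — visit 13.
  At 35: no right child.
Full pre-order sequence: 25, 14, 38, 23, 28, 18, 35, 26, 2, 9, 13.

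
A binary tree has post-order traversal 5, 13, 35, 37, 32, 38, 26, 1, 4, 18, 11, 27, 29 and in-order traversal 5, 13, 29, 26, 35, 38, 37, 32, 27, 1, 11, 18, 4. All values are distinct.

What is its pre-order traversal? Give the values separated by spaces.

The last element of post-order is the root; it splits in-order into left and right subtrees.
Root 29: left subtree has 2 nodes {5, 13}, right has 10 {26, 35, 38, 37, 32, 27, 1, 11, 18, 4}.
  Root 13: left subtree has 1 node {5}, right has 0 { }.
  Root 27: left subtree has 5 nodes {26, 35, 38, 37, 32}, right has 4 {1, 11, 18, 4}.
    Root 26: left subtree has 0 nodes { }, right has 4 {35, 38, 37, 32}.
      Root 38: left subtree has 1 node {35}, right has 2 {37, 32}.
        Root 32: left subtree has 1 node {37}, right has 0 { }.
    Root 11: left subtree has 1 node {1}, right has 2 {18, 4}.
      Root 18: left subtree has 0 nodes { }, right has 1 {4}.

29 13 5 27 26 38 35 32 37 11 1 18 4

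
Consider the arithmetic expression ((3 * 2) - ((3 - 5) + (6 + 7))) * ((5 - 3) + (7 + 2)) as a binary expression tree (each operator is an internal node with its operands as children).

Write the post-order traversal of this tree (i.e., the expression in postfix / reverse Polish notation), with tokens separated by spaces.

3 2 * 3 5 - 6 7 + + - 5 3 - 7 2 + + *

Post-order on an expression tree gives postfix notation: for each operator, emit left operand, right operand, then the operator.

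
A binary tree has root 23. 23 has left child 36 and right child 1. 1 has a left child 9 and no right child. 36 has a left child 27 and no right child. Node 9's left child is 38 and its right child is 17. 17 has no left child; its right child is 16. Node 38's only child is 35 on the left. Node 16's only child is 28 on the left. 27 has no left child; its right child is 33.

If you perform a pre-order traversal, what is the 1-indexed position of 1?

Pre-order visits the node, then its left subtree, then its right subtree.
Visit 23.
At 23: go left to 36.
  Visit 36.
  At 36: go left to 27.
    Visit 27.
    At 27: no left child.
    At 27: go right to 33.
      33 is a leaf — visit 33.
  At 36: no right child.
At 23: go right to 1.
  Visit 1.
  At 1: go left to 9.
    Visit 9.
    At 9: go left to 38.
      Visit 38.
      At 38: go left to 35.
        35 is a leaf — visit 35.
      At 38: no right child.
    At 9: go right to 17.
      Visit 17.
      At 17: no left child.
      At 17: go right to 16.
        Visit 16.
        At 16: go left to 28.
          28 is a leaf — visit 28.
        At 16: no right child.
  At 1: no right child.
Full pre-order sequence: 23, 36, 27, 33, 1, 9, 38, 35, 17, 16, 28.

5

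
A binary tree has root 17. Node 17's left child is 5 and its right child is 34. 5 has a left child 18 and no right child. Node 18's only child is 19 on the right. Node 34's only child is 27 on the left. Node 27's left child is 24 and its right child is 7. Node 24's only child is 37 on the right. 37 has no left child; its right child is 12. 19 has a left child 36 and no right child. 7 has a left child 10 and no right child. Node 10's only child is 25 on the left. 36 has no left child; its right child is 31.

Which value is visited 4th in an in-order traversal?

19

In-order visits the left subtree, then the node, then the right subtree.
At 17: go left to 5.
  At 5: go left to 18.
    At 18: no left child.
    Visit 18.
    At 18: go right to 19.
      At 19: go left to 36.
        At 36: no left child.
        Visit 36.
        At 36: go right to 31.
          31 is a leaf — visit 31.
      Visit 19.
      At 19: no right child.
  Visit 5.
  At 5: no right child.
Visit 17.
At 17: go right to 34.
  At 34: go left to 27.
    At 27: go left to 24.
      At 24: no left child.
      Visit 24.
      At 24: go right to 37.
        At 37: no left child.
        Visit 37.
        At 37: go right to 12.
          12 is a leaf — visit 12.
    Visit 27.
    At 27: go right to 7.
      At 7: go left to 10.
        At 10: go left to 25.
          25 is a leaf — visit 25.
        Visit 10.
        At 10: no right child.
      Visit 7.
      At 7: no right child.
  Visit 34.
  At 34: no right child.
Full in-order sequence: 18, 36, 31, 19, 5, 17, 24, 37, 12, 27, 25, 10, 7, 34.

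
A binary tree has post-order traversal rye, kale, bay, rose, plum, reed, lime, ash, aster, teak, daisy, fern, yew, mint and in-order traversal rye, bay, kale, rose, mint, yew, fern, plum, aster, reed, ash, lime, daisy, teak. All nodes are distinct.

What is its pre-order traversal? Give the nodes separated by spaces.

The last element of post-order is the root; it splits in-order into left and right subtrees.
Root mint: left subtree has 4 nodes {rye, bay, kale, rose}, right has 9 {yew, fern, plum, aster, reed, ash, lime, daisy, teak}.
  Root rose: left subtree has 3 nodes {rye, bay, kale}, right has 0 { }.
    Root bay: left subtree has 1 node {rye}, right has 1 {kale}.
  Root yew: left subtree has 0 nodes { }, right has 8 {fern, plum, aster, reed, ash, lime, daisy, teak}.
    Root fern: left subtree has 0 nodes { }, right has 7 {plum, aster, reed, ash, lime, daisy, teak}.
      Root daisy: left subtree has 5 nodes {plum, aster, reed, ash, lime}, right has 1 {teak}.
        Root aster: left subtree has 1 node {plum}, right has 3 {reed, ash, lime}.
          Root ash: left subtree has 1 node {reed}, right has 1 {lime}.

mint rose bay rye kale yew fern daisy aster plum ash reed lime teak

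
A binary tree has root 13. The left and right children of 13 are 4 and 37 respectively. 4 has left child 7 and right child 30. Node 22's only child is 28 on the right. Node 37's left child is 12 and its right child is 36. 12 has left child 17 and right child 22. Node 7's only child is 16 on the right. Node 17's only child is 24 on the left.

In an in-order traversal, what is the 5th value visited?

13

In-order visits the left subtree, then the node, then the right subtree.
At 13: go left to 4.
  At 4: go left to 7.
    At 7: no left child.
    Visit 7.
    At 7: go right to 16.
      16 is a leaf — visit 16.
  Visit 4.
  At 4: go right to 30.
    30 is a leaf — visit 30.
Visit 13.
At 13: go right to 37.
  At 37: go left to 12.
    At 12: go left to 17.
      At 17: go left to 24.
        24 is a leaf — visit 24.
      Visit 17.
      At 17: no right child.
    Visit 12.
    At 12: go right to 22.
      At 22: no left child.
      Visit 22.
      At 22: go right to 28.
        28 is a leaf — visit 28.
  Visit 37.
  At 37: go right to 36.
    36 is a leaf — visit 36.
Full in-order sequence: 7, 16, 4, 30, 13, 24, 17, 12, 22, 28, 37, 36.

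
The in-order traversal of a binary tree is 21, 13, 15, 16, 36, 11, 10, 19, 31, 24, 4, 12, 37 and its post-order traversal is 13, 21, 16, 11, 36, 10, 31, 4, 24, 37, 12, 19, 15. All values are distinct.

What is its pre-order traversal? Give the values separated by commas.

The last element of post-order is the root; it splits in-order into left and right subtrees.
Root 15: left subtree has 2 nodes {21, 13}, right has 10 {16, 36, 11, 10, 19, 31, 24, 4, 12, 37}.
  Root 21: left subtree has 0 nodes { }, right has 1 {13}.
  Root 19: left subtree has 4 nodes {16, 36, 11, 10}, right has 5 {31, 24, 4, 12, 37}.
    Root 10: left subtree has 3 nodes {16, 36, 11}, right has 0 { }.
      Root 36: left subtree has 1 node {16}, right has 1 {11}.
    Root 12: left subtree has 3 nodes {31, 24, 4}, right has 1 {37}.
      Root 24: left subtree has 1 node {31}, right has 1 {4}.

15, 21, 13, 19, 10, 36, 16, 11, 12, 24, 31, 4, 37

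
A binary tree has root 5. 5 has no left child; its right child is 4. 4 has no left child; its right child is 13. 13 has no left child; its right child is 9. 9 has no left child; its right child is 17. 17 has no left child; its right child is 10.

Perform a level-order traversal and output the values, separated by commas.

5, 4, 13, 9, 17, 10

Level-order visits nodes level by level from the root, left to right within each level.
Level 0: 5
Level 1: 4
Level 2: 13
Level 3: 9
Level 4: 17
Level 5: 10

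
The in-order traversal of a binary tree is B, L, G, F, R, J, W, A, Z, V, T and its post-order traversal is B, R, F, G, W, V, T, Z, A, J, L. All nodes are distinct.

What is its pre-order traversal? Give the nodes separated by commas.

L, B, J, G, F, R, A, W, Z, T, V

The last element of post-order is the root; it splits in-order into left and right subtrees.
Root L: left subtree has 1 node {B}, right has 9 {G, F, R, J, W, A, Z, V, T}.
  Root J: left subtree has 3 nodes {G, F, R}, right has 5 {W, A, Z, V, T}.
    Root G: left subtree has 0 nodes { }, right has 2 {F, R}.
      Root F: left subtree has 0 nodes { }, right has 1 {R}.
    Root A: left subtree has 1 node {W}, right has 3 {Z, V, T}.
      Root Z: left subtree has 0 nodes { }, right has 2 {V, T}.
        Root T: left subtree has 1 node {V}, right has 0 { }.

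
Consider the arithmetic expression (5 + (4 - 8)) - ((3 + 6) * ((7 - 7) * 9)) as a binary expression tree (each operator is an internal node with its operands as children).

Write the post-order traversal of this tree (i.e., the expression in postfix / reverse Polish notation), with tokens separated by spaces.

5 4 8 - + 3 6 + 7 7 - 9 * * -

Post-order on an expression tree gives postfix notation: for each operator, emit left operand, right operand, then the operator.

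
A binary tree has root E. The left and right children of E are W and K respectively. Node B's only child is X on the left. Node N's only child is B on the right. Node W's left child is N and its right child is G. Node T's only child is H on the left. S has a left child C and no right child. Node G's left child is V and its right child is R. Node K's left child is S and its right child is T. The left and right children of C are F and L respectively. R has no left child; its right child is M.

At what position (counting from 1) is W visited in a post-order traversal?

Post-order visits the left subtree, then the right subtree, then the node.
At E: go left to W.
  At W: go left to N.
    At N: no left child.
    At N: go right to B.
      At B: go left to X.
        X is a leaf — visit X.
      At B: no right child.
      Visit B.
    Visit N.
  At W: go right to G.
    At G: go left to V.
      V is a leaf — visit V.
    At G: go right to R.
      At R: no left child.
      At R: go right to M.
        M is a leaf — visit M.
      Visit R.
    Visit G.
  Visit W.
At E: go right to K.
  At K: go left to S.
    At S: go left to C.
      At C: go left to F.
        F is a leaf — visit F.
      At C: go right to L.
        L is a leaf — visit L.
      Visit C.
    At S: no right child.
    Visit S.
  At K: go right to T.
    At T: go left to H.
      H is a leaf — visit H.
    At T: no right child.
    Visit T.
  Visit K.
Visit E.
Full post-order sequence: X, B, N, V, M, R, G, W, F, L, C, S, H, T, K, E.

8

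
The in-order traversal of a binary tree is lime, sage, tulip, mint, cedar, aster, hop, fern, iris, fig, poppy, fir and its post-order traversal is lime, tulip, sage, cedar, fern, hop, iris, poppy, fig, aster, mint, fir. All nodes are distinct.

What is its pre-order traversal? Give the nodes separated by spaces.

fir mint sage lime tulip aster cedar fig iris hop fern poppy

The last element of post-order is the root; it splits in-order into left and right subtrees.
Root fir: left subtree has 11 nodes {lime, sage, tulip, mint, cedar, aster, hop, fern, iris, fig, poppy}, right has 0 { }.
  Root mint: left subtree has 3 nodes {lime, sage, tulip}, right has 7 {cedar, aster, hop, fern, iris, fig, poppy}.
    Root sage: left subtree has 1 node {lime}, right has 1 {tulip}.
    Root aster: left subtree has 1 node {cedar}, right has 5 {hop, fern, iris, fig, poppy}.
      Root fig: left subtree has 3 nodes {hop, fern, iris}, right has 1 {poppy}.
        Root iris: left subtree has 2 nodes {hop, fern}, right has 0 { }.
          Root hop: left subtree has 0 nodes { }, right has 1 {fern}.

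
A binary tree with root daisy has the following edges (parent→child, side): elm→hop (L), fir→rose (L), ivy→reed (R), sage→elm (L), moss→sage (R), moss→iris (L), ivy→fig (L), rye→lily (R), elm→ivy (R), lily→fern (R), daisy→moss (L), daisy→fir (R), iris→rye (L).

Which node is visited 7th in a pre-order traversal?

Pre-order visits the node, then its left subtree, then its right subtree.
Visit daisy.
At daisy: go left to moss.
  Visit moss.
  At moss: go left to iris.
    Visit iris.
    At iris: go left to rye.
      Visit rye.
      At rye: no left child.
      At rye: go right to lily.
        Visit lily.
        At lily: no left child.
        At lily: go right to fern.
          fern is a leaf — visit fern.
    At iris: no right child.
  At moss: go right to sage.
    Visit sage.
    At sage: go left to elm.
      Visit elm.
      At elm: go left to hop.
        hop is a leaf — visit hop.
      At elm: go right to ivy.
        Visit ivy.
        At ivy: go left to fig.
          fig is a leaf — visit fig.
        At ivy: go right to reed.
          reed is a leaf — visit reed.
    At sage: no right child.
At daisy: go right to fir.
  Visit fir.
  At fir: go left to rose.
    rose is a leaf — visit rose.
  At fir: no right child.
Full pre-order sequence: daisy, moss, iris, rye, lily, fern, sage, elm, hop, ivy, fig, reed, fir, rose.

sage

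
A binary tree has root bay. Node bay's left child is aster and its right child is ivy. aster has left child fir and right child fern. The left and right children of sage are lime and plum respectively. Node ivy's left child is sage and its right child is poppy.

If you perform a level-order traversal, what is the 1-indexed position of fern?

Level-order visits nodes level by level from the root, left to right within each level.
Level 0: bay
Level 1: aster, ivy
Level 2: fir, fern, sage, poppy
Level 3: lime, plum
Full level-order sequence: bay, aster, ivy, fir, fern, sage, poppy, lime, plum.

5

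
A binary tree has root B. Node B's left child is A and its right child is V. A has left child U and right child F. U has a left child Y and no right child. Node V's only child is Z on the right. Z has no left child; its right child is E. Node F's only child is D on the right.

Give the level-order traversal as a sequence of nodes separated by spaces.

B A V U F Z Y D E

Level-order visits nodes level by level from the root, left to right within each level.
Level 0: B
Level 1: A, V
Level 2: U, F, Z
Level 3: Y, D, E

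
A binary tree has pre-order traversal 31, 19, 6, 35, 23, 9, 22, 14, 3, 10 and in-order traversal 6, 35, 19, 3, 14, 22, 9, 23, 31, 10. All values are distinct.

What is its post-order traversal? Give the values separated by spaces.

The first element of pre-order is the root; it splits in-order into left and right subtrees.
Root 31: left subtree has 8 nodes {6, 35, 19, 3, 14, 22, 9, 23}, right has 1 {10}.
  Root 19: left subtree has 2 nodes {6, 35}, right has 5 {3, 14, 22, 9, 23}.
    Root 6: left subtree has 0 nodes { }, right has 1 {35}.
    Root 23: left subtree has 4 nodes {3, 14, 22, 9}, right has 0 { }.
      Root 9: left subtree has 3 nodes {3, 14, 22}, right has 0 { }.
        Root 22: left subtree has 2 nodes {3, 14}, right has 0 { }.
          Root 14: left subtree has 1 node {3}, right has 0 { }.

35 6 3 14 22 9 23 19 10 31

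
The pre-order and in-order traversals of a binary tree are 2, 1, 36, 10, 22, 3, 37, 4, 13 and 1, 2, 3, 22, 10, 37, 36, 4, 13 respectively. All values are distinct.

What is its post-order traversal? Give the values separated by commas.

1, 3, 22, 37, 10, 13, 4, 36, 2

The first element of pre-order is the root; it splits in-order into left and right subtrees.
Root 2: left subtree has 1 node {1}, right has 7 {3, 22, 10, 37, 36, 4, 13}.
  Root 36: left subtree has 4 nodes {3, 22, 10, 37}, right has 2 {4, 13}.
    Root 10: left subtree has 2 nodes {3, 22}, right has 1 {37}.
      Root 22: left subtree has 1 node {3}, right has 0 { }.
    Root 4: left subtree has 0 nodes { }, right has 1 {13}.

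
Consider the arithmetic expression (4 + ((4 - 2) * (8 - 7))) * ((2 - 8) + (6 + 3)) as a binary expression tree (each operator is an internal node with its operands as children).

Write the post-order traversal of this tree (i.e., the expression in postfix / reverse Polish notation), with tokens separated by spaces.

4 4 2 - 8 7 - * + 2 8 - 6 3 + + *

Post-order on an expression tree gives postfix notation: for each operator, emit left operand, right operand, then the operator.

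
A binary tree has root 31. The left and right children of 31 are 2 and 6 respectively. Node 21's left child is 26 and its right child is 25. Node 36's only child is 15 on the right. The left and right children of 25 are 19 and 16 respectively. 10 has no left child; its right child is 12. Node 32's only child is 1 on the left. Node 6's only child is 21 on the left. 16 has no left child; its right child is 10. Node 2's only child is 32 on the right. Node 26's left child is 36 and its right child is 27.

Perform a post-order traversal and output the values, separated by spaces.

Post-order visits the left subtree, then the right subtree, then the node.
At 31: go left to 2.
  At 2: no left child.
  At 2: go right to 32.
    At 32: go left to 1.
      1 is a leaf — visit 1.
    At 32: no right child.
    Visit 32.
  Visit 2.
At 31: go right to 6.
  At 6: go left to 21.
    At 21: go left to 26.
      At 26: go left to 36.
        At 36: no left child.
        At 36: go right to 15.
          15 is a leaf — visit 15.
        Visit 36.
      At 26: go right to 27.
        27 is a leaf — visit 27.
      Visit 26.
    At 21: go right to 25.
      At 25: go left to 19.
        19 is a leaf — visit 19.
      At 25: go right to 16.
        At 16: no left child.
        At 16: go right to 10.
          At 10: no left child.
          At 10: go right to 12.
            12 is a leaf — visit 12.
          Visit 10.
        Visit 16.
      Visit 25.
    Visit 21.
  At 6: no right child.
  Visit 6.
Visit 31.

1 32 2 15 36 27 26 19 12 10 16 25 21 6 31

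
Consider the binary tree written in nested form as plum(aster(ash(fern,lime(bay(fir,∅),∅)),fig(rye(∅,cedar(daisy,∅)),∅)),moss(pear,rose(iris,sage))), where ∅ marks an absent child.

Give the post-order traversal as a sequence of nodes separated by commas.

fern, fir, bay, lime, ash, daisy, cedar, rye, fig, aster, pear, iris, sage, rose, moss, plum

Post-order visits the left subtree, then the right subtree, then the node.
At plum: go left to aster.
  At aster: go left to ash.
    At ash: go left to fern.
      fern is a leaf — visit fern.
    At ash: go right to lime.
      At lime: go left to bay.
        At bay: go left to fir.
          fir is a leaf — visit fir.
        At bay: no right child.
        Visit bay.
      At lime: no right child.
      Visit lime.
    Visit ash.
  At aster: go right to fig.
    At fig: go left to rye.
      At rye: no left child.
      At rye: go right to cedar.
        At cedar: go left to daisy.
          daisy is a leaf — visit daisy.
        At cedar: no right child.
        Visit cedar.
      Visit rye.
    At fig: no right child.
    Visit fig.
  Visit aster.
At plum: go right to moss.
  At moss: go left to pear.
    pear is a leaf — visit pear.
  At moss: go right to rose.
    At rose: go left to iris.
      iris is a leaf — visit iris.
    At rose: go right to sage.
      sage is a leaf — visit sage.
    Visit rose.
  Visit moss.
Visit plum.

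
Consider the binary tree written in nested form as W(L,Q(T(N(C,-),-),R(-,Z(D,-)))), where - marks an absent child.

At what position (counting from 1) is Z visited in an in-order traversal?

9

In-order visits the left subtree, then the node, then the right subtree.
At W: go left to L.
  L is a leaf — visit L.
Visit W.
At W: go right to Q.
  At Q: go left to T.
    At T: go left to N.
      At N: go left to C.
        C is a leaf — visit C.
      Visit N.
      At N: no right child.
    Visit T.
    At T: no right child.
  Visit Q.
  At Q: go right to R.
    At R: no left child.
    Visit R.
    At R: go right to Z.
      At Z: go left to D.
        D is a leaf — visit D.
      Visit Z.
      At Z: no right child.
Full in-order sequence: L, W, C, N, T, Q, R, D, Z.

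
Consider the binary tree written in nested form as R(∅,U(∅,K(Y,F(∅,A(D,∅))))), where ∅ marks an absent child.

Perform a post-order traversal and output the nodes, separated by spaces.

Y D A F K U R

Post-order visits the left subtree, then the right subtree, then the node.
At R: no left child.
At R: go right to U.
  At U: no left child.
  At U: go right to K.
    At K: go left to Y.
      Y is a leaf — visit Y.
    At K: go right to F.
      At F: no left child.
      At F: go right to A.
        At A: go left to D.
          D is a leaf — visit D.
        At A: no right child.
        Visit A.
      Visit F.
    Visit K.
  Visit U.
Visit R.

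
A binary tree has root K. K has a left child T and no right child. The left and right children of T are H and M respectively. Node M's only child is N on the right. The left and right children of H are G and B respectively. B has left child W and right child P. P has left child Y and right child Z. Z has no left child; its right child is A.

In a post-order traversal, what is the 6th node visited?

P

Post-order visits the left subtree, then the right subtree, then the node.
At K: go left to T.
  At T: go left to H.
    At H: go left to G.
      G is a leaf — visit G.
    At H: go right to B.
      At B: go left to W.
        W is a leaf — visit W.
      At B: go right to P.
        At P: go left to Y.
          Y is a leaf — visit Y.
        At P: go right to Z.
          At Z: no left child.
          At Z: go right to A.
            A is a leaf — visit A.
          Visit Z.
        Visit P.
      Visit B.
    Visit H.
  At T: go right to M.
    At M: no left child.
    At M: go right to N.
      N is a leaf — visit N.
    Visit M.
  Visit T.
At K: no right child.
Visit K.
Full post-order sequence: G, W, Y, A, Z, P, B, H, N, M, T, K.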